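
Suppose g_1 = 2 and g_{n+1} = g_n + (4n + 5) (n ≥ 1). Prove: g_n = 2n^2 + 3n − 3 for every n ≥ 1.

Base case: g_1 = 2, and 2·1^2 + 3·1 − 3 = 2.
Assume g_j = 2j^2 + 3j − 3.
Then g_{j+1} = g_j + (4j + 5) = (2j^2 + 3j − 3) + (4j + 5) = 2j^2 + 7j + 2,
and 2·(j+1)^2 + 3·(j+1) − 3 = 2j^2 + 7j + 2.
By induction, g_n = 2n^2 + 3n − 3 for all n ≥ 1.

g_n = 2n^2 + 3n − 3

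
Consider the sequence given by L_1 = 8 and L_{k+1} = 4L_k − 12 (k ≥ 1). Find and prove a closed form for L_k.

Claim: L_k = 4^k + 4.

Base case: L_1 = 8, and 4^1 + 4 = 4 + 4 = 8.
Assume L_r = 4^r + 4 for some r ≥ 1.
Then L_{r+1} = 4L_r − 12 = 4·(4^r + 4) − 12 = 4^{r+1} + 16 − 12 = 4^{r+1} + 4.
So the formula holds for r+1, and by induction L_k = 4^k + 4 for all k ≥ 1.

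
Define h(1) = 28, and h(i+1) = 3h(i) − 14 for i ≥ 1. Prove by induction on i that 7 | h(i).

Base case: h(1) = 28 = 7·4, so 7 | h(1).
Assume 7 | h(k), so h(k) = 7t for some integer t.
Then h(k+1) = 3h(k) − 14 = 3·(7t) − 14 = 7(3t − 2), so 7 | h(k+1).
By induction, 7 | h(i) for all i ≥ 1.

7 | h(i)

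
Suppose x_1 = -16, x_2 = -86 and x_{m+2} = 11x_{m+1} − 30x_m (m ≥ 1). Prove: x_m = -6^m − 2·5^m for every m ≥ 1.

Base cases: x_1 = -16 and -6^1 − 2·5^1 = -16; x_2 = -86 and -6^2 − 2·5^2 = -86.
Assume x_j = -6^j − 2·5^j for all 1 ≤ j ≤ k, where k ≥ 2.
Then x_{k+1} = 11x_k − 30x_{k−1} = 11·(-6^k − 2·5^k) − 30·(-6^{k−1} − 2·5^{k−1}) = -(11·6 − 30)6^{k−1} − 2·(11·5 − 30)5^{k−1} = -36·6^{k−1} − 50·5^{k−1} = -6^{k+1} − 2·5^{k+1}.
By strong induction, x_m = -6^m − 2·5^m for all m ≥ 1.

x_m = -6^m − 2·5^m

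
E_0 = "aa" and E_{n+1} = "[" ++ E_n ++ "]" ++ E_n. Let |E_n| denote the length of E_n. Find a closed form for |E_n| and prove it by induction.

Claim: |E_n| = 2^{n+2} − 2.

Base case: |E_0| = 2, and 2^{0+2} − 2 = 2.
Assume |E_k| = 2^{k+2} − 2.
Then |E_{k+1}| = 1 + |E_k| + 1 + |E_k| = 2|E_k| + 2 = 2(2^{k+2} − 2) + 2 = 2^{k+3} − 4 + 2 = 2^{k+3} − 2.
So the formula holds for k+1, and by induction |E_n| = 2^{n+2} − 2 for all n ≥ 0.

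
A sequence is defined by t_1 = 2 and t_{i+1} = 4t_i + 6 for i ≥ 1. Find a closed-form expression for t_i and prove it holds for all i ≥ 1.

Claim: t_i = 4^i − 2.

Base case: t_1 = 2, and 4^1 − 2 = 4 − 2 = 2.
Assume t_m = 4^m − 2 for some m ≥ 1.
Then t_{m+1} = 4t_m + 6 = 4·(4^m − 2) + 6 = 4^{m+1} − 8 + 6 = 4^{m+1} − 2.
Hence t_i = 4^i − 2 for every i ≥ 1, by induction.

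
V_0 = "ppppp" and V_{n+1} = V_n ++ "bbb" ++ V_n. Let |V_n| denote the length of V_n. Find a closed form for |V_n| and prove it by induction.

Claim: |V_n| = 2^{n+3} − 3.

Base case: |V_0| = 5, and 2^{0+3} − 3 = 5.
Assume |V_r| = 2^{r+3} − 3.
Then |V_{r+1}| = |V_r| + 3 + |V_r| = 2|V_r| + 3 = 2(2^{r+3} − 3) + 3 = 2^{r+1+3} − 6 + 3 = 2^{r+1+3} − 3.
By induction, |V_n| = 2^{n+3} − 3 for all n ≥ 0.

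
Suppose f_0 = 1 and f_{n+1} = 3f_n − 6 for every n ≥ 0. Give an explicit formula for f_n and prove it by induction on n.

Claim: f_n = -2·3^n + 3.

Base case: f_0 = 1, and -2·3^0 + 3 = -2 + 3 = 1.
Assume f_r = -2·3^r + 3 for some r ≥ 0.
Then f_{r+1} = 3f_r − 6 = 3·(-2·3^r + 3) − 6 = -6·3^r + 9 − 6 = -2·3^{r+1} + 3.
This completes the inductive step, so f_n = -2·3^n + 3 for all n ≥ 0.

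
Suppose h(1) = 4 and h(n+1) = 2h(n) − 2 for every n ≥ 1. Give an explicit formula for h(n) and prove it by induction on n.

Claim: h(n) = 2^n + 2.

Base case: h(1) = 4, and 2^1 + 2 = 2 + 2 = 4.
Assume h(k) = 2^k + 2 for some k ≥ 1.
Then h(k+1) = 2h(k) − 2 = 2·(2^k + 2) − 2 = 2^{k+1} + 4 − 2 = 2^{k+1} + 2.
By induction, h(n) = 2^n + 2 for all n ≥ 1.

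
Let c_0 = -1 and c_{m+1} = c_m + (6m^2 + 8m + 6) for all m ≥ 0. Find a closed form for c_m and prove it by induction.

Claim: c_m = 2m^3 + m^2 + 3m − 1.

Base case: c_0 = -1, and 2·0^3 + 0^2 + 3·0 − 1 = -1.
Assume c_k = 2k^3 + k^2 + 3k − 1.
Then c_{k+1} = c_k + (6k^2 + 8k + 6) = (2k^3 + k^2 + 3k − 1) + (6k^2 + 8k + 6) = 2k^3 + 7k^2 + 11k + 5,
and 2·(k+1)^3 + (k+1)^2 + 3·(k+1) − 1 = 2k^3 + 7k^2 + 11k + 5.
This completes the inductive step, so c_m = 2m^3 + m^2 + 3m − 1 for all m ≥ 0.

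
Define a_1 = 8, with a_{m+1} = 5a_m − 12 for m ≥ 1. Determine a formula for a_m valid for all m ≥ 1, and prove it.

Claim: a_m = 5^m + 3.

Base case: a_1 = 8, and 5^1 + 3 = 5 + 3 = 8.
Assume a_j = 5^j + 3 for some j ≥ 1.
Then a_{j+1} = 5a_j − 12 = 5·(5^j + 3) − 12 = 5^{j+1} + 15 − 12 = 5^{j+1} + 3.
By induction, a_m = 5^m + 3 for all m ≥ 1.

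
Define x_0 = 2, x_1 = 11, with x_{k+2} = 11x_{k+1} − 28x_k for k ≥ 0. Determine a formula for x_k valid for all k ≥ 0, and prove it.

Claim: x_k = 7^k + 4^k.

Base cases: x_0 = 2 and 7^0 + 4^0 = 2; x_1 = 11 and 7^1 + 4^1 = 11.
Assume x_j = 7^j + 4^j for all 0 ≤ j ≤ m, where m ≥ 1.
Then x_{m+1} = 11x_m − 28x_{m−1} = 11·(7^m + 4^m) − 28·(7^{m−1} + 4^{m−1}) = (11·7 − 28)7^{m−1} + (11·4 − 28)4^{m−1} = 49·7^{m−1} + 16·4^{m−1} = 7^{m+1} + 4^{m+1}.
This completes the inductive step, so x_k = 7^k + 4^k for all k ≥ 0.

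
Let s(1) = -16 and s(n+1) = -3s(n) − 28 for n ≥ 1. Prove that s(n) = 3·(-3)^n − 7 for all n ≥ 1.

Base case: s(1) = -16, and 3·(-3)^1 − 7 = -9 − 7 = -16.
Assume s(j) = 3·(-3)^j − 7 for some j ≥ 1.
Then s(j+1) = -3s(j) − 28 = -3·(3·(-3)^j − 7) − 28 = -9·(-3)^j + 21 − 28 = 3·(-3)^{j+1} − 7.
By induction, s(n) = 3·(-3)^n − 7 for all n ≥ 1.

s(n) = 3·(-3)^n − 7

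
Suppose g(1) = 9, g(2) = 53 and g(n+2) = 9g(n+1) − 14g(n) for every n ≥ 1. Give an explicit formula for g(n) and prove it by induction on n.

Claim: g(n) = 2^n + 7^n.

Base cases: g(1) = 9 and 2^1 + 7^1 = 9; g(2) = 53 and 2^2 + 7^2 = 53.
Assume g(j) = 2^j + 7^j for all 1 ≤ j ≤ k, where k ≥ 2.
Then g(k+1) = 9g(k) − 14g(k−1) = 9·(2^k + 7^k) − 14·(2^{k−1} + 7^{k−1}) = (9·2 − 14)2^{k−1} + (9·7 − 14)7^{k−1} = 4·2^{k−1} + 49·7^{k−1} = 2^{k+1} + 7^{k+1}.
So the formula holds for k+1, and by strong induction g(n) = 2^n + 7^n for all n ≥ 1.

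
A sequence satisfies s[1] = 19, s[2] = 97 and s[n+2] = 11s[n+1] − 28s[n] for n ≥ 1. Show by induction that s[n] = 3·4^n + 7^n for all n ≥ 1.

Base cases: s[1] = 19 and 3·4^1 + 7^1 = 19; s[2] = 97 and 3·4^2 + 7^2 = 97.
Assume s[i] = 3·4^i + 7^i for all 1 ≤ i ≤ j, where j ≥ 2.
Then s[j+1] = 11s[j] − 28s[j−1] = 11·(3·4^j + 7^j) − 28·(3·4^{j−1} + 7^{j−1}) = 3·(11·4 − 28)4^{j−1} + (11·7 − 28)7^{j−1} = 48·4^{j−1} + 49·7^{j−1} = 3·4^{j+1} + 7^{j+1}.
Hence s[n] = 3·4^n + 7^n for every n ≥ 1, by strong induction.

s[n] = 3·4^n + 7^n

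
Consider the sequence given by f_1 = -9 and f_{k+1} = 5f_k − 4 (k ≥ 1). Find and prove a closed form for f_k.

Claim: f_k = -2·5^k + 1.

Base case: f_1 = -9, and -2·5^1 + 1 = -10 + 1 = -9.
Assume f_m = -2·5^m + 1 for some m ≥ 1.
Then f_{m+1} = 5f_m − 4 = 5·(-2·5^m + 1) − 4 = -10·5^m + 5 − 4 = -2·5^{m+1} + 1.
By induction, f_k = -2·5^k + 1 for all k ≥ 1.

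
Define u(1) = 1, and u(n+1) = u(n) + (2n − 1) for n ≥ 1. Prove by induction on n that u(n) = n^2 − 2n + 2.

Base case: u(1) = 1, and 1^2 − 2·1 + 2 = 1.
Assume u(r) = r^2 − 2r + 2.
Then u(r+1) = u(r) + (2r − 1) = (r^2 − 2r + 2) + (2r − 1) = r^2 + 1,
and (r+1)^2 − 2·(r+1) + 2 = r^2 + 1.
By induction, u(n) = n^2 − 2n + 2 for all n ≥ 1.

u(n) = n^2 − 2n + 2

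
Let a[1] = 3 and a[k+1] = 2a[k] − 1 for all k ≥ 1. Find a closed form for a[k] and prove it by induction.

Claim: a[k] = 2^k + 1.

Base case: a[1] = 3, and 2^1 + 1 = 2 + 1 = 3.
Assume a[j] = 2^j + 1 for some j ≥ 1.
Then a[j+1] = 2a[j] − 1 = 2·(2^j + 1) − 1 = 2^{j+1} + 2 − 1 = 2^{j+1} + 1.
By induction, a[k] = 2^k + 1 for all k ≥ 1.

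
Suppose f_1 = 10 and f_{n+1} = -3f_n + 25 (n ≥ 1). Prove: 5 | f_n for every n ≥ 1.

Base case: f_1 = 10 = 5·2, so 5 | f_1.
Assume 5 | f_m, so f_m = 5t for some integer t.
Then f_{m+1} = -3f_m + 25 = -3·(5t) + 25 = 5(-3t + 5), so 5 | f_{m+1}.
By induction, 5 | f_n for all n ≥ 1.

5 | f_n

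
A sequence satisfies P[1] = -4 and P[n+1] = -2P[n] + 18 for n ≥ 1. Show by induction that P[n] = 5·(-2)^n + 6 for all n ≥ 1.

Base case: P[1] = -4, and 5·(-2)^1 + 6 = -10 + 6 = -4.
Assume P[k] = 5·(-2)^k + 6 for some k ≥ 1.
Then P[k+1] = -2P[k] + 18 = -2·(5·(-2)^k + 6) + 18 = -10·(-2)^k − 12 + 18 = 5·(-2)^{k+1} + 6.
So the formula holds for k+1, and by induction P[n] = 5·(-2)^n + 6 for all n ≥ 1.

P[n] = 5·(-2)^n + 6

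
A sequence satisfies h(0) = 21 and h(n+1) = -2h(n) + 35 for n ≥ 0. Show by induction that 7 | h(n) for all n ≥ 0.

Base case: h(0) = 21 = 7·3, so 7 | h(0).
Assume 7 | h(k), so h(k) = 7t for some integer t.
Then h(k+1) = -2h(k) + 35 = -2·(7t) + 35 = 7(-2t + 5), so 7 | h(k+1).
By induction, 7 | h(n) for all n ≥ 0.

7 | h(n)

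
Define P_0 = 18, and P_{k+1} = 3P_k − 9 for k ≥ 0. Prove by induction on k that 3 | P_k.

Base case: P_0 = 18 = 3·6, so 3 | P_0.
Assume 3 | P_r, so P_r = 3t for some integer t.
Then P_{r+1} = 3P_r − 9 = 3·(3t) − 9 = 3(3t − 3), so 3 | P_{r+1}.
So the property holds for r+1, and by induction 3 | P_k for all k ≥ 0.

3 | P_k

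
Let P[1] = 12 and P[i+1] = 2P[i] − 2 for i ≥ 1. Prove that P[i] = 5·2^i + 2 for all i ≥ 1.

Base case: P[1] = 12, and 5·2^1 + 2 = 10 + 2 = 12.
Assume P[m] = 5·2^m + 2 for some m ≥ 1.
Then P[m+1] = 2P[m] − 2 = 2·(5·2^m + 2) − 2 = 10·2^m + 4 − 2 = 5·2^{m+1} + 2.
This completes the inductive step, so P[i] = 5·2^i + 2 for all i ≥ 1.

P[i] = 5·2^i + 2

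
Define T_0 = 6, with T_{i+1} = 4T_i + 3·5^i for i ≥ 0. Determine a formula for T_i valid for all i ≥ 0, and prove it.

Claim: T_i = 3·4^i + 3·5^i.

Base case: T_0 = 6, and 3·4^0 + 3·5^0 = 3 + 3 = 6.
Assume T_r = 3·4^r + 3·5^r for some r ≥ 0.
Then T_{r+1} = 4T_r + 3·5^r = 4·(3·4^r + 3·5^r) + 3·5^r = 3·4^{r+1} + 12·5^r + 3·5^r = 3·4^{r+1} + 15·5^r = 3·4^{r+1} + 3·5^{r+1}.
Hence T_i = 3·4^i + 3·5^i for every i ≥ 0, by induction.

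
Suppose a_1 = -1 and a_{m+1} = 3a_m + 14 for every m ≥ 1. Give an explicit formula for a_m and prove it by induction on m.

Claim: a_m = 2·3^m − 7.

Base case: a_1 = -1, and 2·3^1 − 7 = 6 − 7 = -1.
Assume a_j = 2·3^j − 7 for some j ≥ 1.
Then a_{j+1} = 3a_j + 14 = 3·(2·3^j − 7) + 14 = 6·3^j − 21 + 14 = 2·3^{j+1} − 7.
By induction, a_m = 2·3^m − 7 for all m ≥ 1.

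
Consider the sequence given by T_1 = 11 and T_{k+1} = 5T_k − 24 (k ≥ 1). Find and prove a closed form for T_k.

Claim: T_k = 5^k + 6.

Base case: T_1 = 11, and 5^1 + 6 = 5 + 6 = 11.
Assume T_j = 5^j + 6 for some j ≥ 1.
Then T_{j+1} = 5T_j − 24 = 5·(5^j + 6) − 24 = 5^{j+1} + 30 − 24 = 5^{j+1} + 6.
This completes the inductive step, so T_k = 5^k + 6 for all k ≥ 1.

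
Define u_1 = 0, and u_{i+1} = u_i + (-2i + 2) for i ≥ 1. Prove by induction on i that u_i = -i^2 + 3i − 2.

Base case: u_1 = 0, and -1^2 + 3·1 − 2 = 0.
Assume u_k = -k^2 + 3k − 2.
Then u_{k+1} = u_k + (-2k + 2) = (-k^2 + 3k − 2) + (-2k + 2) = -k^2 + k,
and -(k+1)^2 + 3·(k+1) − 2 = -k^2 + k.
This completes the inductive step, so u_i = -i^2 + 3i − 2 for all i ≥ 1.

u_i = -i^2 + 3i − 2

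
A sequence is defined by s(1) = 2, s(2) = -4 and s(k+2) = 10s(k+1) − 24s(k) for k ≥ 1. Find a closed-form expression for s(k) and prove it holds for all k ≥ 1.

Claim: s(k) = 2·4^k − 6^k.

Base cases: s(1) = 2 and 2·4^1 − 6^1 = 2; s(2) = -4 and 2·4^2 − 6^2 = -4.
Assume s(i) = 2·4^i − 6^i for all 1 ≤ i ≤ j, where j ≥ 2.
Then s(j+1) = 10s(j) − 24s(j−1) = 10·(2·4^j − 6^j) − 24·(2·4^{j−1} − 6^{j−1}) = 2·(10·4 − 24)4^{j−1} − (10·6 − 24)6^{j−1} = 32·4^{j−1} − 36·6^{j−1} = 2·4^{j+1} − 6^{j+1}.
So the formula holds for j+1, and by strong induction s(k) = 2·4^k − 6^k for all k ≥ 1.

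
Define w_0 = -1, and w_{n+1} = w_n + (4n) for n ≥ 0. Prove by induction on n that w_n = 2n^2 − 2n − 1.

Base case: w_0 = -1, and 2·0^2 − 2·0 − 1 = -1.
Assume w_k = 2k^2 − 2k − 1.
Then w_{k+1} = w_k + (4k) = (2k^2 − 2k − 1) + (4k) = 2k^2 + 2k − 1,
and 2·(k+1)^2 − 2·(k+1) − 1 = 2k^2 + 2k − 1.
By induction, w_n = 2n^2 − 2n − 1 for all n ≥ 0.

w_n = 2n^2 − 2n − 1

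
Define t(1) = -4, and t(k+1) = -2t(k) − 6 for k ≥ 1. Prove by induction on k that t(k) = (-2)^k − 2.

Base case: t(1) = -4, and (-2)^1 − 2 = -2 − 2 = -4.
Assume t(r) = (-2)^r − 2 for some r ≥ 1.
Then t(r+1) = -2t(r) − 6 = -2·((-2)^r − 2) − 6 = -2·(-2)^r + 4 − 6 = (-2)^{r+1} − 2.
This completes the inductive step, so t(k) = (-2)^k − 2 for all k ≥ 1.

t(k) = (-2)^k − 2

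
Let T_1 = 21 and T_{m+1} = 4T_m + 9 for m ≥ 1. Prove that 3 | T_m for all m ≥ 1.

Base case: T_1 = 21 = 3·7, so 3 | T_1.
Assume 3 | T_k, so T_k = 3t for some integer t.
Then T_{k+1} = 4T_k + 9 = 4·(3t) + 9 = 3(4t + 3), so 3 | T_{k+1}.
Hence 3 | T_m for every m ≥ 1, by induction.

3 | T_m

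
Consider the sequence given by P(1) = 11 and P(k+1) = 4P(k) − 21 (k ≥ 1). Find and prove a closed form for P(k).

Claim: P(k) = 4^k + 7.

Base case: P(1) = 11, and 4^1 + 7 = 4 + 7 = 11.
Assume P(m) = 4^m + 7 for some m ≥ 1.
Then P(m+1) = 4P(m) − 21 = 4·(4^m + 7) − 21 = 4^{m+1} + 28 − 21 = 4^{m+1} + 7.
Hence P(k) = 4^k + 7 for every k ≥ 1, by induction.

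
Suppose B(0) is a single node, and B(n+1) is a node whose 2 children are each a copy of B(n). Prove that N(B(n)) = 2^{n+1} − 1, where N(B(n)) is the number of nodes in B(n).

Base case: N(B(0)) = 1, and 2^{0+1} − 1 = 1.
Assume N(B(j)) = 2^{j+1} − 1.
Then N(B(j+1)) = 1 + 2N(B(j)) = 1 + 2(2^{j+1} − 1) = 2^{j+2} − 2 + 1 = 2^{j+2} − 1.
By induction, N(B(n)) = 2^{n+1} − 1 for all n ≥ 0.

N(B(n)) = 2^{n+1} − 1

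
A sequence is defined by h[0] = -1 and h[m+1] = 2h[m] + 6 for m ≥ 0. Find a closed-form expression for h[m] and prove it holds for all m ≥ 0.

Claim: h[m] = 5·2^m − 6.

Base case: h[0] = -1, and 5·2^0 − 6 = 5 − 6 = -1.
Assume h[j] = 5·2^j − 6 for some j ≥ 0.
Then h[j+1] = 2h[j] + 6 = 2·(5·2^j − 6) + 6 = 10·2^j − 12 + 6 = 5·2^{j+1} − 6.
By induction, h[m] = 5·2^m − 6 for all m ≥ 0.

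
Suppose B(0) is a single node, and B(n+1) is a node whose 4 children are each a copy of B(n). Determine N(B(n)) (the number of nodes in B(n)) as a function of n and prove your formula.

Claim: N(B(n)) = (4^{n+1} − 1)/3.

Base case: N(B(0)) = 1, and (4^{0+1} − 1)/3 = 1.
Assume N(B(j)) = (4^{j+1} − 1)/3.
Then N(B(j+1)) = 1 + 4N(B(j)) = 1 + 4·(4^{j+1} − 1)/3 = 1 + (4^{j+2} − 4)/3 = (3 + 4^{j+2} − 4)/3 = (4^{j+2} − 1)/3.
So the formula holds for j+1, and by induction N(B(n)) = (4^{n+1} − 1)/3 for all n ≥ 0.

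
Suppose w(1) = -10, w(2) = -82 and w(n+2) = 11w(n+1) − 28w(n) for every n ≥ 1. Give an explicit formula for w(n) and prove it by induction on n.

Claim: w(n) = 4^n − 2·7^n.

Base cases: w(1) = -10 and 4^1 − 2·7^1 = -10; w(2) = -82 and 4^2 − 2·7^2 = -82.
Assume w(j) = 4^j − 2·7^j for all 1 ≤ j ≤ k, where k ≥ 2.
Then w(k+1) = 11w(k) − 28w(k−1) = 11·(4^k − 2·7^k) − 28·(4^{k−1} − 2·7^{k−1}) = (11·4 − 28)4^{k−1} − 2·(11·7 − 28)7^{k−1} = 16·4^{k−1} − 98·7^{k−1} = 4^{k+1} − 2·7^{k+1}.
By strong induction, w(n) = 4^n − 2·7^n for all n ≥ 1.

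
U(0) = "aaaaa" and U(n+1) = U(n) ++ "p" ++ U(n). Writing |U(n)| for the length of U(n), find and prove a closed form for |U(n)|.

Claim: |U(n)| = 6·2^n − 1.

Base case: |U(0)| = 5, and 6·2^0 − 1 = 5.
Assume |U(r)| = 6·2^r − 1.
Then |U(r+1)| = |U(r)| + 1 + |U(r)| = 2|U(r)| + 1 = 2(6·2^r − 1) + 1 = 6·2^{r+1} − 2 + 1 = 6·2^{r+1} − 1.
So the formula holds for r+1, and by induction |U(n)| = 6·2^n − 1 for all n ≥ 0.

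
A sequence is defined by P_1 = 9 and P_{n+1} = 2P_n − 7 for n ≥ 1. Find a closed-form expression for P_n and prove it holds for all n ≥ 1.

Claim: P_n = 2^n + 7.

Base case: P_1 = 9, and 2^1 + 7 = 2 + 7 = 9.
Assume P_m = 2^m + 7 for some m ≥ 1.
Then P_{m+1} = 2P_m − 7 = 2·(2^m + 7) − 7 = 2^{m+1} + 14 − 7 = 2^{m+1} + 7.
Hence P_n = 2^n + 7 for every n ≥ 1, by induction.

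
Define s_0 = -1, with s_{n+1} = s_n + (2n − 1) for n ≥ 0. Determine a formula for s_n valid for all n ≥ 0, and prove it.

Claim: s_n = n^2 − 2n − 1.

Base case: s_0 = -1, and 0^2 − 2·0 − 1 = -1.
Assume s_k = k^2 − 2k − 1.
Then s_{k+1} = s_k + (2k − 1) = (k^2 − 2k − 1) + (2k − 1) = k^2 − 2,
and (k+1)^2 − 2·(k+1) − 1 = k^2 − 2.
By induction, s_n = n^2 − 2n − 1 for all n ≥ 0.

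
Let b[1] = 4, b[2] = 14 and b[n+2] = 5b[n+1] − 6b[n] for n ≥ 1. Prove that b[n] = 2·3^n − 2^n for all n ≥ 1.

Base cases: b[1] = 4 and 2·3^1 − 2^1 = 4; b[2] = 14 and 2·3^2 − 2^2 = 14.
Assume b[j] = 2·3^j − 2^j for all 1 ≤ j ≤ k, where k ≥ 2.
Then b[k+1] = 5b[k] − 6b[k−1] = 5·(2·3^k − 2^k) − 6·(2·3^{k−1} − 2^{k−1}) = 2·(5·3 − 6)3^{k−1} − (5·2 − 6)2^{k−1} = 18·3^{k−1} − 4·2^{k−1} = 2·3^{k+1} − 2^{k+1}.
By strong induction, b[n] = 2·3^n − 2^n for all n ≥ 1.

b[n] = 2·3^n − 2^n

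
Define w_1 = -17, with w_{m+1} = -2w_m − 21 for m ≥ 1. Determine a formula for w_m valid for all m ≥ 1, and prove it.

Claim: w_m = 5·(-2)^m − 7.

Base case: w_1 = -17, and 5·(-2)^1 − 7 = -10 − 7 = -17.
Assume w_r = 5·(-2)^r − 7 for some r ≥ 1.
Then w_{r+1} = -2w_r − 21 = -2·(5·(-2)^r − 7) − 21 = -10·(-2)^r + 14 − 21 = 5·(-2)^{r+1} − 7.
So the formula holds for r+1, and by induction w_m = 5·(-2)^m − 7 for all m ≥ 1.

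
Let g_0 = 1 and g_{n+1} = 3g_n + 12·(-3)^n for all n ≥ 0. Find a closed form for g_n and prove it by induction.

Claim: g_n = 3·3^n − 2·(-3)^n.

Base case: g_0 = 1, and 3·3^0 − 2·(-3)^0 = 3 − 2 = 1.
Assume g_j = 3·3^j − 2·(-3)^j for some j ≥ 0.
Then g_{j+1} = 3g_j + 12·(-3)^j = 3·(3·3^j − 2·(-3)^j) + 12·(-3)^j = 3·3^{j+1} − 6·(-3)^j + 12·(-3)^j = 3·3^{j+1} + 6·(-3)^j = 3·3^{j+1} − 2·(-3)^{j+1}.
Hence g_n = 3·3^n − 2·(-3)^n for every n ≥ 0, by induction.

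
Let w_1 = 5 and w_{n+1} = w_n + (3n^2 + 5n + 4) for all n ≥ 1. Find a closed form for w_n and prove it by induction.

Claim: w_n = n^3 + n^2 + 2n + 1.

Base case: w_1 = 5, and 1^3 + 1^2 + 2·1 + 1 = 5.
Assume w_k = k^3 + k^2 + 2k + 1.
Then w_{k+1} = w_k + (3k^2 + 5k + 4) = (k^3 + k^2 + 2k + 1) + (3k^2 + 5k + 4) = k^3 + 4k^2 + 7k + 5,
and (k+1)^3 + (k+1)^2 + 2·(k+1) + 1 = k^3 + 4k^2 + 7k + 5.
By induction, w_n = n^3 + n^2 + 2n + 1 for all n ≥ 1.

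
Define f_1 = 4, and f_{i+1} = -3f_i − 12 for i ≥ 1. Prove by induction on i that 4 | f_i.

Base case: f_1 = 4 = 4·1, so 4 | f_1.
Assume 4 | f_r, so f_r = 4t for some integer t.
Then f_{r+1} = -3f_r − 12 = -3·(4t) − 12 = 4(-3t − 3), so 4 | f_{r+1}.
So the property holds for r+1, and by induction 4 | f_i for all i ≥ 1.

4 | f_i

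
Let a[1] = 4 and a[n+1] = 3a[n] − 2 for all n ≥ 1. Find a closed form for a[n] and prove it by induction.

Claim: a[n] = 3^n + 1.

Base case: a[1] = 4, and 3^1 + 1 = 3 + 1 = 4.
Assume a[j] = 3^j + 1 for some j ≥ 1.
Then a[j+1] = 3a[j] − 2 = 3·(3^j + 1) − 2 = 3^{j+1} + 3 − 2 = 3^{j+1} + 1.
Hence a[n] = 3^n + 1 for every n ≥ 1, by induction.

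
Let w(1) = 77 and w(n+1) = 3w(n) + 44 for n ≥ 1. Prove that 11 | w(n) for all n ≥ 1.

Base case: w(1) = 77 = 11·7, so 11 | w(1).
Assume 11 | w(j), so w(j) = 11t for some integer t.
Then w(j+1) = 3w(j) + 44 = 3·(11t) + 44 = 11(3t + 4), so 11 | w(j+1).
Hence 11 | w(n) for every n ≥ 1, by induction.

11 | w(n)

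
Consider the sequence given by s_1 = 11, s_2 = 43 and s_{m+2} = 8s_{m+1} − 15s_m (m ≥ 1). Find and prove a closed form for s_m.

Claim: s_m = 5^m + 2·3^m.

Base cases: s_1 = 11 and 5^1 + 2·3^1 = 11; s_2 = 43 and 5^2 + 2·3^2 = 43.
Assume s_j = 5^j + 2·3^j for all 1 ≤ j ≤ r, where r ≥ 2.
Then s_{r+1} = 8s_r − 15s_{r−1} = 8·(5^r + 2·3^r) − 15·(5^{r−1} + 2·3^{r−1}) = (8·5 − 15)5^{r−1} + 2·(8·3 − 15)3^{r−1} = 25·5^{r−1} + 18·3^{r−1} = 5^{r+1} + 2·3^{r+1}.
This completes the inductive step, so s_m = 5^m + 2·3^m for all m ≥ 1.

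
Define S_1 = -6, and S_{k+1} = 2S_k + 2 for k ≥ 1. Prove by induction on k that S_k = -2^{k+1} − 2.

Base case: S_1 = -6, and -2^{1+1} − 2 = -4 − 2 = -6.
Assume S_j = -2^{j+1} − 2 for some j ≥ 1.
Then S_{j+1} = 2S_j + 2 = 2·(-2^{j+1} − 2) + 2 = -2^{j+2} − 4 + 2 = -2^{j+2} − 2.
So the formula holds for j+1, and by induction S_k = -2^{k+1} − 2 for all k ≥ 1.

S_k = -2^{k+1} − 2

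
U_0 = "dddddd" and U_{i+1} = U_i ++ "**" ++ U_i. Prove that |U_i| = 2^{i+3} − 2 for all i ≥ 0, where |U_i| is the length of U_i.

Base case: |U_0| = 6, and 2^{0+3} − 2 = 6.
Assume |U_r| = 2^{r+3} − 2.
Then |U_{r+1}| = |U_r| + 2 + |U_r| = 2|U_r| + 2 = 2(2^{r+3} − 2) + 2 = 2^{r+1+3} − 4 + 2 = 2^{r+1+3} − 2.
This completes the inductive step, so |U_i| = 2^{i+3} − 2 for all i ≥ 0.

|U_i| = 2^{i+3} − 2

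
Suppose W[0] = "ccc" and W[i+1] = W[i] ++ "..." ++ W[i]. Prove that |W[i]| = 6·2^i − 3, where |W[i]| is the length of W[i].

Base case: |W[0]| = 3, and 6·2^0 − 3 = 3.
Assume |W[k]| = 6·2^k − 3.
Then |W[k+1]| = |W[k]| + 3 + |W[k]| = 2|W[k]| + 3 = 2(6·2^k − 3) + 3 = 6·2^{k+1} − 6 + 3 = 6·2^{k+1} − 3.
This completes the inductive step, so |W[i]| = 6·2^i − 3 for all i ≥ 0.

|W[i]| = 6·2^i − 3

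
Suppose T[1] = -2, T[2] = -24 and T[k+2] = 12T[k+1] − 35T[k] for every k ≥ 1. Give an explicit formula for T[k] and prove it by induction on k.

Claim: T[k] = -7^k + 5^k.

Base cases: T[1] = -2 and -7^1 + 5^1 = -2; T[2] = -24 and -7^2 + 5^2 = -24.
Assume T[j] = -7^j + 5^j for all 1 ≤ j ≤ r, where r ≥ 2.
Then T[r+1] = 12T[r] − 35T[r−1] = 12·(-7^r + 5^r) − 35·(-7^{r−1} + 5^{r−1}) = -(12·7 − 35)7^{r−1} + (12·5 − 35)5^{r−1} = -49·7^{r−1} + 25·5^{r−1} = -7^{r+1} + 5^{r+1}.
So the formula holds for r+1, and by strong induction T[k] = -7^k + 5^k for all k ≥ 1.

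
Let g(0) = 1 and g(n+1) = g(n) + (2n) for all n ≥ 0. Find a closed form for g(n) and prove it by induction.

Claim: g(n) = n^2 − n + 1.

Base case: g(0) = 1, and 0^2 − 0 + 1 = 1.
Assume g(j) = j^2 − j + 1.
Then g(j+1) = g(j) + (2j) = (j^2 − j + 1) + (2j) = j^2 + j + 1,
and (j+1)^2 − (j+1) + 1 = j^2 + j + 1.
Hence g(n) = n^2 − n + 1 for every n ≥ 0, by induction.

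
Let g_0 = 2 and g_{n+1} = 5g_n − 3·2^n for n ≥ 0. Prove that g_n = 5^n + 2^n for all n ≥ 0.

Base case: g_0 = 2, and 5^0 + 2^0 = 1 + 1 = 2.
Assume g_j = 5^j + 2^j for some j ≥ 0.
Then g_{j+1} = 5g_j − 3·2^j = 5·(5^j + 2^j) − 3·2^j = 5^{j+1} + 5·2^j − 3·2^j = 5^{j+1} + 2·2^j = 5^{j+1} + 2^{j+1}.
Hence g_n = 5^n + 2^n for every n ≥ 0, by induction.

g_n = 5^n + 2^n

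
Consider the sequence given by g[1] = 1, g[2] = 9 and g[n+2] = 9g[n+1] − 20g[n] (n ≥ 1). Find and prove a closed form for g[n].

Claim: g[n] = 5^n − 4^n.

Base cases: g[1] = 1 and 5^1 − 4^1 = 1; g[2] = 9 and 5^2 − 4^2 = 9.
Assume g[i] = 5^i − 4^i for all 1 ≤ i ≤ j, where j ≥ 2.
Then g[j+1] = 9g[j] − 20g[j−1] = 9·(5^j − 4^j) − 20·(5^{j−1} − 4^{j−1}) = (9·5 − 20)5^{j−1} − (9·4 − 20)4^{j−1} = 25·5^{j−1} − 16·4^{j−1} = 5^{j+1} − 4^{j+1}.
By strong induction, g[n] = 5^n − 4^n for all n ≥ 1.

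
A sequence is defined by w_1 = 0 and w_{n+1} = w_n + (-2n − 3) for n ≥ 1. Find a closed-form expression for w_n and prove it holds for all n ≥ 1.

Claim: w_n = -n^2 − 2n + 3.

Base case: w_1 = 0, and -1^2 − 2·1 + 3 = 0.
Assume w_m = -m^2 − 2m + 3.
Then w_{m+1} = w_m + (-2m − 3) = (-m^2 − 2m + 3) + (-2m − 3) = -m^2 − 4m,
and -(m+1)^2 − 2·(m+1) + 3 = -m^2 − 4m.
This completes the inductive step, so w_n = -n^2 − 2n + 3 for all n ≥ 1.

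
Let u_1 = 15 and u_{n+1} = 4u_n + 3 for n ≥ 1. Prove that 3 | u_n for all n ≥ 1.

Base case: u_1 = 15 = 3·5, so 3 | u_1.
Assume 3 | u_j, so u_j = 3t for some integer t.
Then u_{j+1} = 4u_j + 3 = 4·(3t) + 3 = 3(4t + 1), so 3 | u_{j+1}.
So the property holds for j+1, and by induction 3 | u_n for all n ≥ 1.

3 | u_n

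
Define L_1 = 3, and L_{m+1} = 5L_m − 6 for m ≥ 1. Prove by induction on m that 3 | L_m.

Base case: L_1 = 3 = 3·1, so 3 | L_1.
Assume 3 | L_k, so L_k = 3t for some integer t.
Then L_{k+1} = 5L_k − 6 = 5·(3t) − 6 = 3(5t − 2), so 3 | L_{k+1}.
So the property holds for k+1, and by induction 3 | L_m for all m ≥ 1.

3 | L_m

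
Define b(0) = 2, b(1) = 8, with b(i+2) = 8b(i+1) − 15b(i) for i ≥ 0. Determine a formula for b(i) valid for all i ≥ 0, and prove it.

Claim: b(i) = 3^i + 5^i.

Base cases: b(0) = 2 and 3^0 + 5^0 = 2; b(1) = 8 and 3^1 + 5^1 = 8.
Assume b(j) = 3^j + 5^j for all 0 ≤ j ≤ k, where k ≥ 1.
Then b(k+1) = 8b(k) − 15b(k−1) = 8·(3^k + 5^k) − 15·(3^{k−1} + 5^{k−1}) = (8·3 − 15)3^{k−1} + (8·5 − 15)5^{k−1} = 9·3^{k−1} + 25·5^{k−1} = 3^{k+1} + 5^{k+1}.
This completes the inductive step, so b(i) = 3^i + 5^i for all i ≥ 0.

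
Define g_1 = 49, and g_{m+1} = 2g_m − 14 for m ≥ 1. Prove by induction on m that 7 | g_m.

Base case: g_1 = 49 = 7·7, so 7 | g_1.
Assume 7 | g_r, so g_r = 7t for some integer t.
Then g_{r+1} = 2g_r − 14 = 2·(7t) − 14 = 7(2t − 2), so 7 | g_{r+1}.
By induction, 7 | g_m for all m ≥ 1.

7 | g_m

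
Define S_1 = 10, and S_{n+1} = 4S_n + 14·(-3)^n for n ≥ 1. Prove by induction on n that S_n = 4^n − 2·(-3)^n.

Base case: S_1 = 10, and 4^1 − 2·(-3)^1 = 4 + 6 = 10.
Assume S_r = 4^r − 2·(-3)^r for some r ≥ 1.
Then S_{r+1} = 4S_r + 14·(-3)^r = 4·(4^r − 2·(-3)^r) + 14·(-3)^r = 4^{r+1} − 8·(-3)^r + 14·(-3)^r = 4^{r+1} + 6·(-3)^r = 4^{r+1} − 2·(-3)^{r+1}.
So the formula holds for r+1, and by induction S_n = 4^n − 2·(-3)^n for all n ≥ 1.

S_n = 4^n − 2·(-3)^n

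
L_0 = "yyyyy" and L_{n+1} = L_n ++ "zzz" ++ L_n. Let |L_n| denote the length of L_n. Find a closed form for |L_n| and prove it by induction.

Claim: |L_n| = 2^{n+3} − 3.

Base case: |L_0| = 5, and 2^{0+3} − 3 = 5.
Assume |L_k| = 2^{k+3} − 3.
Then |L_{k+1}| = |L_k| + 3 + |L_k| = 2|L_k| + 3 = 2(2^{k+3} − 3) + 3 = 2^{k+1+3} − 6 + 3 = 2^{k+1+3} − 3.
This completes the inductive step, so |L_n| = 2^{n+3} − 3 for all n ≥ 0.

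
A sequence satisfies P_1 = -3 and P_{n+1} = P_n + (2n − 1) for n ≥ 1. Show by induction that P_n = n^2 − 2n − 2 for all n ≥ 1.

Base case: P_1 = -3, and 1^2 − 2·1 − 2 = -3.
Assume P_m = m^2 − 2m − 2.
Then P_{m+1} = P_m + (2m − 1) = (m^2 − 2m − 2) + (2m − 1) = m^2 − 3,
and (m+1)^2 − 2·(m+1) − 2 = m^2 − 3.
By induction, P_n = n^2 − 2n − 2 for all n ≥ 1.

P_n = n^2 − 2n − 2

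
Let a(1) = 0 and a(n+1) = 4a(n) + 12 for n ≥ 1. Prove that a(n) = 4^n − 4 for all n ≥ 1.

Base case: a(1) = 0, and 4^1 − 4 = 4 − 4 = 0.
Assume a(m) = 4^m − 4 for some m ≥ 1.
Then a(m+1) = 4a(m) + 12 = 4·(4^m − 4) + 12 = 4^{m+1} − 16 + 12 = 4^{m+1} − 4.
So the formula holds for m+1, and by induction a(n) = 4^n − 4 for all n ≥ 1.

a(n) = 4^n − 4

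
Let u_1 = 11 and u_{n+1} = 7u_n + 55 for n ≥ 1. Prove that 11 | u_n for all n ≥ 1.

Base case: u_1 = 11 = 11·1, so 11 | u_1.
Assume 11 | u_r, so u_r = 11t for some integer t.
Then u_{r+1} = 7u_r + 55 = 7·(11t) + 55 = 11(7t + 5), so 11 | u_{r+1}.
Hence 11 | u_n for every n ≥ 1, by induction.

11 | u_n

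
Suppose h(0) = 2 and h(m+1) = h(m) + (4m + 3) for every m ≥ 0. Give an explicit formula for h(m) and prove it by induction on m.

Claim: h(m) = 2m^2 + m + 2.

Base case: h(0) = 2, and 2·0^2 + 0 + 2 = 2.
Assume h(j) = 2j^2 + j + 2.
Then h(j+1) = h(j) + (4j + 3) = (2j^2 + j + 2) + (4j + 3) = 2j^2 + 5j + 5,
and 2·(j+1)^2 + (j+1) + 2 = 2j^2 + 5j + 5.
This completes the inductive step, so h(m) = 2m^2 + m + 2 for all m ≥ 0.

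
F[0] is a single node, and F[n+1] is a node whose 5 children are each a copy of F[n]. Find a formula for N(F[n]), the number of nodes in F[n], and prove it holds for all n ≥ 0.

Claim: N(F[n]) = (5^{n+1} − 1)/4.

Base case: N(F[0]) = 1, and (5^{0+1} − 1)/4 = 1.
Assume N(F[k]) = (5^{k+1} − 1)/4.
Then N(F[k+1]) = 1 + 5N(F[k]) = 1 + 5·(5^{k+1} − 1)/4 = 1 + (5^{k+2} − 5)/4 = (4 + 5^{k+2} − 5)/4 = (5^{k+2} − 1)/4.
This completes the inductive step, so N(F[n]) = (5^{n+1} − 1)/4 for all n ≥ 0.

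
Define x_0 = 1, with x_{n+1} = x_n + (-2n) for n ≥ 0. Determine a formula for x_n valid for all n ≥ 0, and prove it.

Claim: x_n = -n^2 + n + 1.

Base case: x_0 = 1, and -0^2 + 0 + 1 = 1.
Assume x_j = -j^2 + j + 1.
Then x_{j+1} = x_j + (-2j) = (-j^2 + j + 1) + (-2j) = -j^2 − j + 1,
and -(j+1)^2 + (j+1) + 1 = -j^2 − j + 1.
This completes the inductive step, so x_n = -n^2 + n + 1 for all n ≥ 0.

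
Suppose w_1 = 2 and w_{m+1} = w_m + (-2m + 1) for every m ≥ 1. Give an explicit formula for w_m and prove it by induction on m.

Claim: w_m = -m^2 + 2m + 1.

Base case: w_1 = 2, and -1^2 + 2·1 + 1 = 2.
Assume w_k = -k^2 + 2k + 1.
Then w_{k+1} = w_k + (-2k + 1) = (-k^2 + 2k + 1) + (-2k + 1) = -k^2 + 2,
and -(k+1)^2 + 2·(k+1) + 1 = -k^2 + 2.
Hence w_m = -m^2 + 2m + 1 for every m ≥ 1, by induction.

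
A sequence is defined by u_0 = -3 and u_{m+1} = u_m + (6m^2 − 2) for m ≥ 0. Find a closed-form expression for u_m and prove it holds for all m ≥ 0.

Claim: u_m = 2m^3 − 3m^2 − m − 3.

Base case: u_0 = -3, and 2·0^3 − 3·0^2 − 0 − 3 = -3.
Assume u_k = 2k^3 − 3k^2 − k − 3.
Then u_{k+1} = u_k + (6k^2 − 2) = (2k^3 − 3k^2 − k − 3) + (6k^2 − 2) = 2k^3 + 3k^2 − k − 5,
and 2·(k+1)^3 − 3·(k+1)^2 − (k+1) − 3 = 2k^3 + 3k^2 − k − 5.
This completes the inductive step, so u_m = 2m^3 − 3m^2 − m − 3 for all m ≥ 0.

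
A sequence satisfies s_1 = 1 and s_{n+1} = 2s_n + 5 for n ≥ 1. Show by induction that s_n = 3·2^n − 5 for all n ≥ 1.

Base case: s_1 = 1, and 3·2^1 − 5 = 6 − 5 = 1.
Assume s_m = 3·2^m − 5 for some m ≥ 1.
Then s_{m+1} = 2s_m + 5 = 2·(3·2^m − 5) + 5 = 6·2^m − 10 + 5 = 3·2^{m+1} − 5.
By induction, s_n = 3·2^n − 5 for all n ≥ 1.

s_n = 3·2^n − 5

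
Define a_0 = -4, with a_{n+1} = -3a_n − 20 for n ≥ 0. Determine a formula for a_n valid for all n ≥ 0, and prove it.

Claim: a_n = (-3)^n − 5.

Base case: a_0 = -4, and (-3)^0 − 5 = 1 − 5 = -4.
Assume a_j = (-3)^j − 5 for some j ≥ 0.
Then a_{j+1} = -3a_j − 20 = -3·((-3)^j − 5) − 20 = -3·(-3)^j + 15 − 20 = (-3)^{j+1} − 5.
Hence a_n = (-3)^n − 5 for every n ≥ 0, by induction.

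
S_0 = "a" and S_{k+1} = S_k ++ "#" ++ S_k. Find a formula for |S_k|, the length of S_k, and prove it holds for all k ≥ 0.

Claim: |S_k| = 2^{k+1} − 1.

Base case: |S_0| = 1, and 2^{0+1} − 1 = 1.
Assume |S_m| = 2^{m+1} − 1.
Then |S_{m+1}| = |S_m| + 1 + |S_m| = 2|S_m| + 1 = 2(2^{m+1} − 1) + 1 = 2^{m+2} − 2 + 1 = 2^{m+2} − 1.
So the formula holds for m+1, and by induction |S_k| = 2^{k+1} − 1 for all k ≥ 0.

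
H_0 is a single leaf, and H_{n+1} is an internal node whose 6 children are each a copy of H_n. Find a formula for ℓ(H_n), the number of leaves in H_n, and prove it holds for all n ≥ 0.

Claim: ℓ(H_n) = 6^n.

Base case: ℓ(H_0) = 1, and 6^0 = 1.
Assume ℓ(H_k) = 6^k.
Then ℓ(H_{k+1}) = 6·ℓ(H_k) = 6·6^k = 6^{k+1}.
By induction, ℓ(H_n) = 6^n for all n ≥ 0.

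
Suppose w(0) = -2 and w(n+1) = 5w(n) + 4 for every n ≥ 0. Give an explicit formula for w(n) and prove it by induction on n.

Claim: w(n) = -5^n − 1.

Base case: w(0) = -2, and -5^0 − 1 = -1 − 1 = -2.
Assume w(k) = -5^k − 1 for some k ≥ 0.
Then w(k+1) = 5w(k) + 4 = 5·(-5^k − 1) + 4 = -5^{k+1} − 5 + 4 = -5^{k+1} − 1.
So the formula holds for k+1, and by induction w(n) = -5^n − 1 for all n ≥ 0.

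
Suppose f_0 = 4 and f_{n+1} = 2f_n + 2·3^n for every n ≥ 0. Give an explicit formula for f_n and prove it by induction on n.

Claim: f_n = 2·2^n + 2·3^n.

Base case: f_0 = 4, and 2·2^0 + 2·3^0 = 2 + 2 = 4.
Assume f_k = 2·2^k + 2·3^k for some k ≥ 0.
Then f_{k+1} = 2f_k + 2·3^k = 2·(2·2^k + 2·3^k) + 2·3^k = 2·2^{k+1} + 4·3^k + 2·3^k = 2·2^{k+1} + 6·3^k = 2·2^{k+1} + 2·3^{k+1}.
This completes the inductive step, so f_n = 2·2^n + 2·3^n for all n ≥ 0.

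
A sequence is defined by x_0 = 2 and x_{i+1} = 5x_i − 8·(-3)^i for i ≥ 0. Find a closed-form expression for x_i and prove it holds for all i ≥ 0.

Claim: x_i = 5^i + (-3)^i.

Base case: x_0 = 2, and 5^0 + (-3)^0 = 1 + 1 = 2.
Assume x_m = 5^m + (-3)^m for some m ≥ 0.
Then x_{m+1} = 5x_m − 8·(-3)^m = 5·(5^m + (-3)^m) − 8·(-3)^m = 5^{m+1} + 5·(-3)^m − 8·(-3)^m = 5^{m+1} − 3·(-3)^m = 5^{m+1} + (-3)^{m+1}.
By induction, x_i = 5^i + (-3)^i for all i ≥ 0.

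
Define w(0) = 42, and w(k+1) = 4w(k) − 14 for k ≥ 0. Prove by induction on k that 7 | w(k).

Base case: w(0) = 42 = 7·6, so 7 | w(0).
Assume 7 | w(j), so w(j) = 7t for some integer t.
Then w(j+1) = 4w(j) − 14 = 4·(7t) − 14 = 7(4t − 2), so 7 | w(j+1).
Hence 7 | w(k) for every k ≥ 0, by induction.

7 | w(k)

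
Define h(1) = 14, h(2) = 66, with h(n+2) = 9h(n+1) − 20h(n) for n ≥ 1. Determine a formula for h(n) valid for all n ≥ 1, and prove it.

Claim: h(n) = 2·5^n + 4^n.

Base cases: h(1) = 14 and 2·5^1 + 4^1 = 14; h(2) = 66 and 2·5^2 + 4^2 = 66.
Assume h(j) = 2·5^j + 4^j for all 1 ≤ j ≤ m, where m ≥ 2.
Then h(m+1) = 9h(m) − 20h(m−1) = 9·(2·5^m + 4^m) − 20·(2·5^{m−1} + 4^{m−1}) = 2·(9·5 − 20)5^{m−1} + (9·4 − 20)4^{m−1} = 50·5^{m−1} + 16·4^{m−1} = 2·5^{m+1} + 4^{m+1}.
By strong induction, h(n) = 2·5^n + 4^n for all n ≥ 1.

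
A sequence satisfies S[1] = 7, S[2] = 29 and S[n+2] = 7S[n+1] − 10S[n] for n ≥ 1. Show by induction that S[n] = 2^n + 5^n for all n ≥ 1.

Base cases: S[1] = 7 and 2^1 + 5^1 = 7; S[2] = 29 and 2^2 + 5^2 = 29.
Assume S[j] = 2^j + 5^j for all 1 ≤ j ≤ r, where r ≥ 2.
Then S[r+1] = 7S[r] − 10S[r−1] = 7·(2^r + 5^r) − 10·(2^{r−1} + 5^{r−1}) = (7·2 − 10)2^{r−1} + (7·5 − 10)5^{r−1} = 4·2^{r−1} + 25·5^{r−1} = 2^{r+1} + 5^{r+1}.
By strong induction, S[n] = 2^n + 5^n for all n ≥ 1.

S[n] = 2^n + 5^n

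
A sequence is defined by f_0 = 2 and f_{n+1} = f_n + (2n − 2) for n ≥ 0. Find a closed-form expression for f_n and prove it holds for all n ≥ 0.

Claim: f_n = n^2 − 3n + 2.

Base case: f_0 = 2, and 0^2 − 3·0 + 2 = 2.
Assume f_k = k^2 − 3k + 2.
Then f_{k+1} = f_k + (2k − 2) = (k^2 − 3k + 2) + (2k − 2) = k^2 − k,
and (k+1)^2 − 3·(k+1) + 2 = k^2 − k.
This completes the inductive step, so f_n = n^2 − 3n + 2 for all n ≥ 0.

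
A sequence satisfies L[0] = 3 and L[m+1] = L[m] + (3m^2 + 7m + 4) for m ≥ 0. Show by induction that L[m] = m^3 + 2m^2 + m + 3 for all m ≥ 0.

Base case: L[0] = 3, and 0^3 + 2·0^2 + 0 + 3 = 3.
Assume L[r] = r^3 + 2r^2 + r + 3.
Then L[r+1] = L[r] + (3r^2 + 7r + 4) = (r^3 + 2r^2 + r + 3) + (3r^2 + 7r + 4) = r^3 + 5r^2 + 8r + 7,
and (r+1)^3 + 2·(r+1)^2 + (r+1) + 3 = r^3 + 5r^2 + 8r + 7.
Hence L[m] = m^3 + 2m^2 + m + 3 for every m ≥ 0, by induction.

L[m] = m^3 + 2m^2 + m + 3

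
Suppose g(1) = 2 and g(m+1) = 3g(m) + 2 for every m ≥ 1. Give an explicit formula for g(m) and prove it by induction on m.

Claim: g(m) = 3^m − 1.

Base case: g(1) = 2, and 3^1 − 1 = 3 − 1 = 2.
Assume g(k) = 3^k − 1 for some k ≥ 1.
Then g(k+1) = 3g(k) + 2 = 3·(3^k − 1) + 2 = 3^{k+1} − 3 + 2 = 3^{k+1} − 1.
Hence g(m) = 3^m − 1 for every m ≥ 1, by induction.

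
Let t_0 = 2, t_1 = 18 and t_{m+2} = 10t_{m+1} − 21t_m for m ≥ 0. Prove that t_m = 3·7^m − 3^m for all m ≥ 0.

Base cases: t_0 = 2 and 3·7^0 − 3^0 = 2; t_1 = 18 and 3·7^1 − 3^1 = 18.
Assume t_j = 3·7^j − 3^j for all 0 ≤ j ≤ k, where k ≥ 1.
Then t_{k+1} = 10t_k − 21t_{k−1} = 10·(3·7^k − 3^k) − 21·(3·7^{k−1} − 3^{k−1}) = 3·(10·7 − 21)7^{k−1} − (10·3 − 21)3^{k−1} = 147·7^{k−1} − 9·3^{k−1} = 3·7^{k+1} − 3^{k+1}.
So the formula holds for k+1, and by strong induction t_m = 3·7^m − 3^m for all m ≥ 0.

t_m = 3·7^m − 3^m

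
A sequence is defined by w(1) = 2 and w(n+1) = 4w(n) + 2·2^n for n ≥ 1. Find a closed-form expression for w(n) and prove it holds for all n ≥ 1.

Claim: w(n) = 4^n − 2^n.

Base case: w(1) = 2, and 4^1 − 2^1 = 4 − 2 = 2.
Assume w(k) = 4^k − 2^k for some k ≥ 1.
Then w(k+1) = 4w(k) + 2·2^k = 4·(4^k − 2^k) + 2·2^k = 4^{k+1} − 4·2^k + 2·2^k = 4^{k+1} − 2·2^k = 4^{k+1} − 2^{k+1}.
This completes the inductive step, so w(n) = 4^n − 2^n for all n ≥ 1.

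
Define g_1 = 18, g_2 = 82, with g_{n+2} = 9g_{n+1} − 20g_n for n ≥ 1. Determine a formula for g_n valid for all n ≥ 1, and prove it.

Claim: g_n = 2·5^n + 2·4^n.

Base cases: g_1 = 18 and 2·5^1 + 2·4^1 = 18; g_2 = 82 and 2·5^2 + 2·4^2 = 82.
Assume g_i = 2·5^i + 2·4^i for all 1 ≤ i ≤ j, where j ≥ 2.
Then g_{j+1} = 9g_j − 20g_{j−1} = 9·(2·5^j + 2·4^j) − 20·(2·5^{j−1} + 2·4^{j−1}) = 2·(9·5 − 20)5^{j−1} + 2·(9·4 − 20)4^{j−1} = 50·5^{j−1} + 32·4^{j−1} = 2·5^{j+1} + 2·4^{j+1}.
This completes the inductive step, so g_n = 2·5^n + 2·4^n for all n ≥ 1.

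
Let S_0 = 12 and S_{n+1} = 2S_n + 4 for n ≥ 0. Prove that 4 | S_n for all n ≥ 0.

Base case: S_0 = 12 = 4·3, so 4 | S_0.
Assume 4 | S_r, so S_r = 4t for some integer t.
Then S_{r+1} = 2S_r + 4 = 2·(4t) + 4 = 4(2t + 1), so 4 | S_{r+1}.
This completes the inductive step, so 4 | S_n for all n ≥ 0.

4 | S_n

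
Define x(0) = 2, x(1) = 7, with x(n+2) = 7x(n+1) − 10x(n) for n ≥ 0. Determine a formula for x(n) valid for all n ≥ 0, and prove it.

Claim: x(n) = 2^n + 5^n.

Base cases: x(0) = 2 and 2^0 + 5^0 = 2; x(1) = 7 and 2^1 + 5^1 = 7.
Assume x(j) = 2^j + 5^j for all 0 ≤ j ≤ r, where r ≥ 1.
Then x(r+1) = 7x(r) − 10x(r−1) = 7·(2^r + 5^r) − 10·(2^{r−1} + 5^{r−1}) = (7·2 − 10)2^{r−1} + (7·5 − 10)5^{r−1} = 4·2^{r−1} + 25·5^{r−1} = 2^{r+1} + 5^{r+1}.
By strong induction, x(n) = 2^n + 5^n for all n ≥ 0.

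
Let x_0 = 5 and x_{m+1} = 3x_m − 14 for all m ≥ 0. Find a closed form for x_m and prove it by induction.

Claim: x_m = -2·3^m + 7.

Base case: x_0 = 5, and -2·3^0 + 7 = -2 + 7 = 5.
Assume x_j = -2·3^j + 7 for some j ≥ 0.
Then x_{j+1} = 3x_j − 14 = 3·(-2·3^j + 7) − 14 = -6·3^j + 21 − 14 = -2·3^{j+1} + 7.
So the formula holds for j+1, and by induction x_m = -2·3^m + 7 for all m ≥ 0.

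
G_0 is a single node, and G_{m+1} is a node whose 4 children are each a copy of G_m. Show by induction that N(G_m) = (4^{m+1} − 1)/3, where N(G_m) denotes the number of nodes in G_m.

Base case: N(G_0) = 1, and (4^{0+1} − 1)/3 = 1.
Assume N(G_j) = (4^{j+1} − 1)/3.
Then N(G_{j+1}) = 1 + 4N(G_j) = 1 + 4·(4^{j+1} − 1)/3 = 1 + (4^{j+2} − 4)/3 = (3 + 4^{j+2} − 4)/3 = (4^{j+2} − 1)/3.
This completes the inductive step, so N(G_m) = (4^{m+1} − 1)/3 for all m ≥ 0.

N(G_m) = (4^{m+1} − 1)/3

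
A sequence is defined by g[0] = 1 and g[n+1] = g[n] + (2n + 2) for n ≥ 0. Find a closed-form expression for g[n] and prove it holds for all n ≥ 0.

Claim: g[n] = n^2 + n + 1.

Base case: g[0] = 1, and 0^2 + 0 + 1 = 1.
Assume g[m] = m^2 + m + 1.
Then g[m+1] = g[m] + (2m + 2) = (m^2 + m + 1) + (2m + 2) = m^2 + 3m + 3,
and (m+1)^2 + (m+1) + 1 = m^2 + 3m + 3.
This completes the inductive step, so g[n] = n^2 + n + 1 for all n ≥ 0.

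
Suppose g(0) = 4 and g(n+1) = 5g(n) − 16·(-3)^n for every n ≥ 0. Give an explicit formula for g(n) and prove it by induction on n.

Claim: g(n) = 2·5^n + 2·(-3)^n.

Base case: g(0) = 4, and 2·5^0 + 2·(-3)^0 = 2 + 2 = 4.
Assume g(k) = 2·5^k + 2·(-3)^k for some k ≥ 0.
Then g(k+1) = 5g(k) − 16·(-3)^k = 5·(2·5^k + 2·(-3)^k) − 16·(-3)^k = 2·5^{k+1} + 10·(-3)^k − 16·(-3)^k = 2·5^{k+1} − 6·(-3)^k = 2·5^{k+1} + 2·(-3)^{k+1}.
This completes the inductive step, so g(n) = 2·5^n + 2·(-3)^n for all n ≥ 0.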